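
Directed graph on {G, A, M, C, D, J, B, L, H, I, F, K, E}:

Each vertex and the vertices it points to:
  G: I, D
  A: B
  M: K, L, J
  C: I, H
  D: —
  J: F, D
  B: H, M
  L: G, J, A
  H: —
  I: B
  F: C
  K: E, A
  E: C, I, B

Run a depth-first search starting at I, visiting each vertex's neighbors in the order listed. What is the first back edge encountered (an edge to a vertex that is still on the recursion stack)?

DFS from I (visiting each vertex's neighbors in the order listed); mark gray on enter, black on exit:
I gray
  B gray
    H gray
    H black
    M gray
      K gray
        E gray
          C gray
            C→I: I is gray → back edge
First back edge: C → I.

C→I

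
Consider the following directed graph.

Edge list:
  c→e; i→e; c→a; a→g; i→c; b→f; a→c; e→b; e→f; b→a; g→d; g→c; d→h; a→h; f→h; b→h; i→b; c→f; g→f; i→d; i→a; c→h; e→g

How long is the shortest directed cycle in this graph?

2

For each vertex v, BFS finds the shortest path from v back to v.
The shortest such closed walk is a → c → a, length 2.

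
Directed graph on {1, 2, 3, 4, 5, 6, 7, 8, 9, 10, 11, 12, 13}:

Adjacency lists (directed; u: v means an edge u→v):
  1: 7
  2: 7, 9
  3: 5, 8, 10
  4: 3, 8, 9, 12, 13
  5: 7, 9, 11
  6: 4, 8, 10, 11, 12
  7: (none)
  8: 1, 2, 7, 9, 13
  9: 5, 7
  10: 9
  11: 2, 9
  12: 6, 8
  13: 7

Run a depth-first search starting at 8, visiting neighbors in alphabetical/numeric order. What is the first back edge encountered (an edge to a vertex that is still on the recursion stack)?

DFS from 8 (visiting neighbors in alphabetical/numeric order); mark gray on enter, black on exit:
8 gray
  1 gray
    7 gray
    7 black
  1 black
  2 gray
    2→7: 7 black — skip
    9 gray
      5 gray
        5→7: 7 black — skip
        5→9: 9 is gray → back edge
First back edge: 5 → 9.

5->9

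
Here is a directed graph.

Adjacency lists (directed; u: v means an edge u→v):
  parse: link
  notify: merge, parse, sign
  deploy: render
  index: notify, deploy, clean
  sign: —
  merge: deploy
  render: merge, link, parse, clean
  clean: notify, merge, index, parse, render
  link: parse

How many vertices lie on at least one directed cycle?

8

A vertex is on a directed cycle iff it belongs to a strongly connected component of size ≥ 2 (or has a self-loop).
The vertices on cycles are {link, clean, index, merge, parse, deploy, notify, render} — 8 in total.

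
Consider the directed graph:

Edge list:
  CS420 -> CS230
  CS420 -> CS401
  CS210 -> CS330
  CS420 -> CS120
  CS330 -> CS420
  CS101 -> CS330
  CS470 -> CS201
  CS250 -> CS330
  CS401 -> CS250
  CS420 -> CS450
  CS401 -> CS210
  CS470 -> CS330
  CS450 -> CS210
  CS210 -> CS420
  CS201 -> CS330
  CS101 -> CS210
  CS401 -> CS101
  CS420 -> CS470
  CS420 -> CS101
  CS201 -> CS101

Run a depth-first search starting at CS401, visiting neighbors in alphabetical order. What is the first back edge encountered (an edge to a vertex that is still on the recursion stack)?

CS420->CS101

DFS from CS401 (visiting neighbors in alphabetical order); mark gray on enter, black on exit:
CS401 gray
  CS101 gray
    CS210 gray
      CS330 gray
        CS420 gray
          CS420→CS101: CS101 is gray → back edge
First back edge: CS420 → CS101.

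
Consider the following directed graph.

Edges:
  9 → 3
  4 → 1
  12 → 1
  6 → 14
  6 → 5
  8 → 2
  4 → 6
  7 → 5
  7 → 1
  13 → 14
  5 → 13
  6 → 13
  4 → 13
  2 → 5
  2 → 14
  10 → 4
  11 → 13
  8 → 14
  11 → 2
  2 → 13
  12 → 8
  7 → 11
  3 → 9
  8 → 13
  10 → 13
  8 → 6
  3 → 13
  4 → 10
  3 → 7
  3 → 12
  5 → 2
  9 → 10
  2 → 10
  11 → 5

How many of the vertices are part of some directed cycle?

7

A vertex is on a directed cycle iff it belongs to a strongly connected component of size ≥ 2 (or has a self-loop).
The vertices on cycles are {2, 3, 4, 5, 6, 9, 10} — 7 in total.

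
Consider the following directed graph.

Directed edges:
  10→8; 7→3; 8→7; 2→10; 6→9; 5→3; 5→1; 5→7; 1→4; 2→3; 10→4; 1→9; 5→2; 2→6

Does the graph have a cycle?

No

DFS with white/gray/black marking, starting from 7:
7 gray
  3 gray
  3 black
7 black
1 gray
  9 gray
  9 black
  4 gray
  4 black
1 black
2 gray
  10 gray
    10→4: 4 black — skip
    8 gray
      8→7: 7 black — skip
    8 black
  10 black
  2→3: 3 black — skip
  6 gray
    6→9: 9 black — skip
  6 black
2 black
5 gray
  5→1: 1 black — skip
  5→2: 2 black — skip
  5→3: 3 black — skip
  5→7: 7 black — skip
5 black
Every edge goes to a white or black vertex — no back edge, so the graph is acyclic.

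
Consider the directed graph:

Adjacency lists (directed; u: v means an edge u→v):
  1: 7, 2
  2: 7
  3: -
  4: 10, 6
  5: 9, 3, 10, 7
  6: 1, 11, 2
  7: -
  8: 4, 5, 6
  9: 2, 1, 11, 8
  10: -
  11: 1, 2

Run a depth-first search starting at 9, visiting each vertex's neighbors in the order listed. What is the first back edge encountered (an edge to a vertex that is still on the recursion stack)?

5→9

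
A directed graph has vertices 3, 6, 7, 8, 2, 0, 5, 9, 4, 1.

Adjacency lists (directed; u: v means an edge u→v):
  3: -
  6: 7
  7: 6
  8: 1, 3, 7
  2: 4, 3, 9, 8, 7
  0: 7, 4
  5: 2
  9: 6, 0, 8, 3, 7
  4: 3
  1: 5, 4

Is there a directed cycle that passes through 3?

3 lies on a cycle iff there is a path from 3 back to itself.
Exploring from 3, it never reaches itself; equivalently, its strongly connected component is a singleton.

No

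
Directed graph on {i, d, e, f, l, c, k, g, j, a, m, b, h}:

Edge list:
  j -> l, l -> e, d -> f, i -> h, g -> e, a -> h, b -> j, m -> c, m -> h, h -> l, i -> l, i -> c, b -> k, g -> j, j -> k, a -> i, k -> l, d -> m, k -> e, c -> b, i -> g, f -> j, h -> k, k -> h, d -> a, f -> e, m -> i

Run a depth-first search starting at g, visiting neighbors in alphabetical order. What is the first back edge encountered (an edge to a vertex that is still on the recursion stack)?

DFS from g (visiting neighbors in alphabetical order); mark gray on enter, black on exit:
g gray
  e gray
  e black
  j gray
    k gray
      k→e: e black — skip
      h gray
        h→k: k is gray → back edge
First back edge: h → k.

h->k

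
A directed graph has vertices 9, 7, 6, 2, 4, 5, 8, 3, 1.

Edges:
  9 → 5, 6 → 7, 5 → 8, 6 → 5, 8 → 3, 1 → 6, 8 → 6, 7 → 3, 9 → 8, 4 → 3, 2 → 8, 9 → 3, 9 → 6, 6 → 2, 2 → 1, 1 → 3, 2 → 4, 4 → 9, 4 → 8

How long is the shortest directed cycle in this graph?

For each vertex v, BFS finds the shortest path from v back to v.
The shortest such closed walk is 6 → 2 → 8 → 6, length 3.

3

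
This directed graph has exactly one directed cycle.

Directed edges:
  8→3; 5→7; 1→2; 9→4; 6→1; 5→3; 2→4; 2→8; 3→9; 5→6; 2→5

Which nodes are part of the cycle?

1, 2, 5, 6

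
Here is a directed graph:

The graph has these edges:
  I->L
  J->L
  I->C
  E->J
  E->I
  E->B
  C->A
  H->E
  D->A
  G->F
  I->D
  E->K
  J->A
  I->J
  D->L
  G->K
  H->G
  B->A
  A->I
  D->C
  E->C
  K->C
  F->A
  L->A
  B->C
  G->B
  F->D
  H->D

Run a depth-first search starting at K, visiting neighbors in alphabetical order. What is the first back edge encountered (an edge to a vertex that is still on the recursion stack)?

DFS from K (visiting neighbors in alphabetical order); mark gray on enter, black on exit:
K gray
  C gray
    A gray
      I gray
        I→C: C is gray → back edge
First back edge: I → C.

I->C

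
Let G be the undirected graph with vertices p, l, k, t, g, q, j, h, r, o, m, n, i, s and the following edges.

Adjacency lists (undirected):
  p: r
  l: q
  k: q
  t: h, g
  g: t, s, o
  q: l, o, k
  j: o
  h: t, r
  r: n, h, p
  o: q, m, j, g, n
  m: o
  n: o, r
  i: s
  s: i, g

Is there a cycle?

Yes

DFS, tracking each vertex's parent; an edge to a visited non-parent vertex closes a cycle.
Start from l:
visit l (parent –)
  visit q (parent l)
    q–l: parent, skip
    visit o (parent q)
      o–q: parent, skip
      visit m (parent o)
        m–o: parent, skip
      visit j (parent o)
        j–o: parent, skip
      visit g (parent o)
        visit t (parent g)
          visit h (parent t)
            h–t: parent, skip
            visit r (parent h)
              visit n (parent r)
                n–o: o visited and ≠ parent → cycle
Cycle: o – g – t – h – r – n – o.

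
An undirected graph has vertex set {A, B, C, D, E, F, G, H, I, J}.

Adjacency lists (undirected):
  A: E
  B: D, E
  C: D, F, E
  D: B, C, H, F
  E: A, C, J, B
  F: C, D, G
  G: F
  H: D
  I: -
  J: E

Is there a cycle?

Yes

DFS, tracking each vertex's parent; an edge to a visited non-parent vertex closes a cycle.
Start from H:
visit H (parent –)
  visit D (parent H)
    visit B (parent D)
      B–D: parent, skip
      visit E (parent B)
        visit A (parent E)
          A–E: parent, skip
        visit C (parent E)
          C–D: D visited and ≠ parent → cycle
Cycle: D – B – E – C – D.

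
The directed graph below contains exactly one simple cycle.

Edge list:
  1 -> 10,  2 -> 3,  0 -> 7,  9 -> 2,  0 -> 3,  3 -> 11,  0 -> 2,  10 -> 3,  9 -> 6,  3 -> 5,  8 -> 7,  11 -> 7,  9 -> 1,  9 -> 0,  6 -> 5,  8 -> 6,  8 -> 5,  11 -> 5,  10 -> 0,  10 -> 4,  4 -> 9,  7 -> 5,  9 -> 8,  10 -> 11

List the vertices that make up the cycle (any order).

DFS with gray/black marking from 9:
9 gray
  8 gray
    6 gray
      5 gray
      5 black
    6 black
    7 gray
      7→5: 5 black — skip
    7 black
    8→5: 5 black — skip
  8 black
  2 gray
    3 gray
      3→5: 5 black — skip
      11 gray
        11→5: 5 black — skip
        11→7: 7 black — skip
      11 black
    3 black
  2 black
  0 gray
    0→2: 2 black — skip
    0→3: 3 black — skip
    0→7: 7 black — skip
  0 black
  1 gray
    10 gray
      10→3: 3 black — skip
      10→0: 0 black — skip
      4 gray
        4→9: 9 is gray → back edge
Back edge closes the cycle 9 → 1 → 10 → 4 → 9; its vertices are {1, 4, 9, 10}.

1, 4, 9, 10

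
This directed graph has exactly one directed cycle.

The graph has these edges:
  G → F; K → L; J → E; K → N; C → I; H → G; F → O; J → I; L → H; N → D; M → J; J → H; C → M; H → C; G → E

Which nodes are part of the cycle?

C, H, J, M

DFS with gray/black marking from H:
H gray
  G gray
    E gray
    E black
    F gray
      O gray
      O black
    F black
  G black
  C gray
    I gray
    I black
    M gray
      J gray
        J→H: H is gray → back edge
Back edge closes the cycle H → C → M → J → H; its vertices are {C, H, J, M}.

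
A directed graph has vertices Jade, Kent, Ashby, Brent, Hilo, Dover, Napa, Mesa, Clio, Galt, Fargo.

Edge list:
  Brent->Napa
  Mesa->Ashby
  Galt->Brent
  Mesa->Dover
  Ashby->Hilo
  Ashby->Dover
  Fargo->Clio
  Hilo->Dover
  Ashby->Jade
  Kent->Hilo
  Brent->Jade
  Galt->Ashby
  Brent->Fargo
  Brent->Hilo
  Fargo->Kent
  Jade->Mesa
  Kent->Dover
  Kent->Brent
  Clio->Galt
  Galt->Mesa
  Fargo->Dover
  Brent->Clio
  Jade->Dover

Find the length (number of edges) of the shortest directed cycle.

3

For each vertex v, BFS finds the shortest path from v back to v.
The shortest such closed walk is Brent → Fargo → Kent → Brent, length 3.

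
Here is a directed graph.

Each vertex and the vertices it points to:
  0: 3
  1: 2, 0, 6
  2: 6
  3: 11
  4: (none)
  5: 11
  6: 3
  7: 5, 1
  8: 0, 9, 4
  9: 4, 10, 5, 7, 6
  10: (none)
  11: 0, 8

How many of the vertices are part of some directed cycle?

A vertex is on a directed cycle iff it belongs to a strongly connected component of size ≥ 2 (or has a self-loop).
The vertices on cycles are {0, 1, 2, 3, 5, 6, 7, 8, 9, 11} — 10 in total.

10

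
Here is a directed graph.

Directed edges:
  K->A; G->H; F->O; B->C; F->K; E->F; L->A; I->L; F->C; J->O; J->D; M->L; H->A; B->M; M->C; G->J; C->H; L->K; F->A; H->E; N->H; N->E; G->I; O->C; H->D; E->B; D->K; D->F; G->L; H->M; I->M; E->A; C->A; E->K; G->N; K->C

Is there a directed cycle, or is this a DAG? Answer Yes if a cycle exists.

DFS with white/gray/black marking, starting from M:
M gray
  L gray
    K gray
      A gray
      A black
      C gray
        H gray
          H→A: A black — skip
          E gray
            F gray
              F→K: K is gray → back edge
Back edge found, so a cycle exists: K → C → H → E → F → K.

Yes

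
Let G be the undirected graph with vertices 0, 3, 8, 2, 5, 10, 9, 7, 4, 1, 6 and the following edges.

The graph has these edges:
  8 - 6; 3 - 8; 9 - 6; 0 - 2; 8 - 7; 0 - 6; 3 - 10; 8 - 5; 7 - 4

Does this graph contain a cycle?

DFS, tracking each vertex's parent; an edge to a visited non-parent vertex closes a cycle.
Start from 8:
visit 8 (parent –)
  visit 3 (parent 8)
    visit 10 (parent 3)
      10–3: parent, skip
    3–8: parent, skip
  visit 5 (parent 8)
    5–8: parent, skip
  visit 7 (parent 8)
    visit 4 (parent 7)
      4–7: parent, skip
    7–8: parent, skip
  visit 6 (parent 8)
    visit 9 (parent 6)
      9–6: parent, skip
    6–8: parent, skip
    visit 0 (parent 6)
      0–6: parent, skip
      visit 2 (parent 0)
        2–0: parent, skip
visit 1 (parent –)
No non-parent visited neighbor found — the graph is a forest.

No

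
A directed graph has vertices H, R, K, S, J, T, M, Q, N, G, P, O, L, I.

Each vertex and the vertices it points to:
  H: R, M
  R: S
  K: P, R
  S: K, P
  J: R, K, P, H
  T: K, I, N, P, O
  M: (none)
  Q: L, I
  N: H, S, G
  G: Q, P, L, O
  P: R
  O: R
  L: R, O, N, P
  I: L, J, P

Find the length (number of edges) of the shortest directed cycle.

For each vertex v, BFS finds the shortest path from v back to v.
The shortest such closed walk is N → G → L → N, length 3.

3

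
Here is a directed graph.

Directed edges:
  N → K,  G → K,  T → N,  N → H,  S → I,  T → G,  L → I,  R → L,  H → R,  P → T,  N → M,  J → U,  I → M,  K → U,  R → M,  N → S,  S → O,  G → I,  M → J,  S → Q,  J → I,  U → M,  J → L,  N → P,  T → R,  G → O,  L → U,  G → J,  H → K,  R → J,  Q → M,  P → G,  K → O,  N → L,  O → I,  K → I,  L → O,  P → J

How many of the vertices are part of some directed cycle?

9

A vertex is on a directed cycle iff it belongs to a strongly connected component of size ≥ 2 (or has a self-loop).
The vertices on cycles are {I, J, L, M, N, O, P, T, U} — 9 in total.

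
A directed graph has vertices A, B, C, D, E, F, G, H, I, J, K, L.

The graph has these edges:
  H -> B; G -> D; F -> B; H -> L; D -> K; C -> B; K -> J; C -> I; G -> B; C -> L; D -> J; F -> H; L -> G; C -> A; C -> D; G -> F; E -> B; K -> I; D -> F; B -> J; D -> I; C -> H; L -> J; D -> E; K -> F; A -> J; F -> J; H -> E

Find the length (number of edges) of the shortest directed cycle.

4

For each vertex v, BFS finds the shortest path from v back to v.
The shortest such closed walk is H → L → G → F → H, length 4.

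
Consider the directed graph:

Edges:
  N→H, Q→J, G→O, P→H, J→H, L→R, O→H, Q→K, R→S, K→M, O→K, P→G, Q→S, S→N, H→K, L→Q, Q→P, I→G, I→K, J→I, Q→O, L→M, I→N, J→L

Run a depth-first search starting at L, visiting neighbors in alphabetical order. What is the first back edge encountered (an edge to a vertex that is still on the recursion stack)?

J→L

DFS from L (visiting neighbors in alphabetical order); mark gray on enter, black on exit:
L gray
  M gray
  M black
  Q gray
    J gray
      H gray
        K gray
          K→M: M black — skip
        K black
      H black
      I gray
        G gray
          O gray
            O→H: H black — skip
            O→K: K black — skip
          O black
        G black
        I→K: K black — skip
        N gray
          N→H: H black — skip
        N black
      I black
      J→L: L is gray → back edge
First back edge: J → L.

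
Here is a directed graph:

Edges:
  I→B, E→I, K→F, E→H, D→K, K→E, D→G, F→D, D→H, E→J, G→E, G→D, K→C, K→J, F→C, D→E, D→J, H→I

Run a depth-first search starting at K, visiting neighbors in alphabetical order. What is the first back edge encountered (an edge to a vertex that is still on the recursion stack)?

DFS from K (visiting neighbors in alphabetical order); mark gray on enter, black on exit:
K gray
  C gray
  C black
  E gray
    H gray
      I gray
        B gray
        B black
      I black
    H black
    E→I: I black — skip
    J gray
    J black
  E black
  F gray
    F→C: C black — skip
    D gray
      D→E: E black — skip
      G gray
        G→D: D is gray → back edge
First back edge: G → D.

G->D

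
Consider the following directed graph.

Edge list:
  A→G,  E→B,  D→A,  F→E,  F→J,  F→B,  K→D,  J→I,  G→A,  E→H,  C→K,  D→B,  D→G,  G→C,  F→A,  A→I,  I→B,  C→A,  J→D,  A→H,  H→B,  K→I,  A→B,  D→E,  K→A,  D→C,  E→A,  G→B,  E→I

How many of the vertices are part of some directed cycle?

6

A vertex is on a directed cycle iff it belongs to a strongly connected component of size ≥ 2 (or has a self-loop).
The vertices on cycles are {A, C, D, E, G, K} — 6 in total.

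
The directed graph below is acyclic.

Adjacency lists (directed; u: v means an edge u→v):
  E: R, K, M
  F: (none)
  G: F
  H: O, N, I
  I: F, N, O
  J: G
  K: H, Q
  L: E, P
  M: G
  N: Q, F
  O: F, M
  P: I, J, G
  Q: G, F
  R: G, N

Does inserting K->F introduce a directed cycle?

Adding K→F creates a cycle iff F can already reach K.
Explore from F: no path reaches K. The graph stays acyclic.

No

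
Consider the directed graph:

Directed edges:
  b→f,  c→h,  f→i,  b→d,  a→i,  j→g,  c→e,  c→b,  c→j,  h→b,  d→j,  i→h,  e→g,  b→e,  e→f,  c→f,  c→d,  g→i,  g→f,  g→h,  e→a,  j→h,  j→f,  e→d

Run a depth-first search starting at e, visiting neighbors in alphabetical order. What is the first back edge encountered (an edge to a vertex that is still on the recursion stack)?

f→i

DFS from e (visiting neighbors in alphabetical order); mark gray on enter, black on exit:
e gray
  a gray
    i gray
      h gray
        b gray
          d gray
            j gray
              f gray
                f→i: i is gray → back edge
First back edge: f → i.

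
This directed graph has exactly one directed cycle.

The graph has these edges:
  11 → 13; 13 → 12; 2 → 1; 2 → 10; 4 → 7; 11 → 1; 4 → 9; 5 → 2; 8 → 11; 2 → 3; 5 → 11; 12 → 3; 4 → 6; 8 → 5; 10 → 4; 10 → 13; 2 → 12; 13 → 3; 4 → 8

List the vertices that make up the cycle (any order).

DFS with gray/black marking from 4:
4 gray
  6 gray
  6 black
  8 gray
    11 gray
      1 gray
      1 black
      13 gray
        12 gray
          3 gray
          3 black
        12 black
        13→3: 3 black — skip
      13 black
    11 black
    5 gray
      2 gray
        2→3: 3 black — skip
        10 gray
          10→4: 4 is gray → back edge
Back edge closes the cycle 4 → 8 → 5 → 2 → 10 → 4; its vertices are {2, 4, 5, 8, 10}.

2, 4, 5, 8, 10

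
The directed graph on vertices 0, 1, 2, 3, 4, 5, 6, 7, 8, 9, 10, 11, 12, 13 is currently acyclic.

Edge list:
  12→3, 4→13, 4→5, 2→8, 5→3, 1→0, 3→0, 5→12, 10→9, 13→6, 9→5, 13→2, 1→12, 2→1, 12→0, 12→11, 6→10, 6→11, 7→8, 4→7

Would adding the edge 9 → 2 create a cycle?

Adding 9→2 creates a cycle iff 2 can already reach 9.
Explore from 2: no path reaches 9. The graph stays acyclic.

No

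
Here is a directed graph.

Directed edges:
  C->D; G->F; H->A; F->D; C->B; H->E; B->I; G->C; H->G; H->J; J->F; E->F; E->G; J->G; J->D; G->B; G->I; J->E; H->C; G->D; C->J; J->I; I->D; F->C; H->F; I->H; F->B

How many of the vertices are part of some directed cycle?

A vertex is on a directed cycle iff it belongs to a strongly connected component of size ≥ 2 (or has a self-loop).
The vertices on cycles are {B, C, E, F, G, H, I, J} — 8 in total.

8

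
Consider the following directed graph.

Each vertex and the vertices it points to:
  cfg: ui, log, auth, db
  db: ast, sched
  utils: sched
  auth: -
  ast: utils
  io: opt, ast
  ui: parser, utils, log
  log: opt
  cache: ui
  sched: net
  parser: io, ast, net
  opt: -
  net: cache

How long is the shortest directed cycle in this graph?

4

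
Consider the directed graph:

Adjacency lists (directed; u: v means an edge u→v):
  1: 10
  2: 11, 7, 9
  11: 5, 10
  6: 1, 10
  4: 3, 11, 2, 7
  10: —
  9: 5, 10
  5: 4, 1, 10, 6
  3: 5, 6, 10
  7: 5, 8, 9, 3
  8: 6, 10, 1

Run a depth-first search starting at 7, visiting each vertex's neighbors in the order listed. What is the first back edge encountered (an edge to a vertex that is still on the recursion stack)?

DFS from 7 (visiting each vertex's neighbors in the order listed); mark gray on enter, black on exit:
7 gray
  5 gray
    4 gray
      3 gray
        3→5: 5 is gray → back edge
First back edge: 3 → 5.

3→5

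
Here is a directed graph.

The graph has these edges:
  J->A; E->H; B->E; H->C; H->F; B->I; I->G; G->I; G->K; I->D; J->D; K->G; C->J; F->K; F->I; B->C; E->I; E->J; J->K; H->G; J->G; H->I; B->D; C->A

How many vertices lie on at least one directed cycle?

3

A vertex is on a directed cycle iff it belongs to a strongly connected component of size ≥ 2 (or has a self-loop).
The vertices on cycles are {G, I, K} — 3 in total.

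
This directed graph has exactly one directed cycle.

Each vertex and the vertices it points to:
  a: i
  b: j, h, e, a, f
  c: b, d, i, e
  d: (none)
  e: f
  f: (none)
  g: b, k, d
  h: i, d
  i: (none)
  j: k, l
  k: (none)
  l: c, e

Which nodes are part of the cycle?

b, c, j, l

DFS with gray/black marking from b:
b gray
  j gray
    k gray
    k black
    l gray
      c gray
        c→b: b is gray → back edge
Back edge closes the cycle b → j → l → c → b; its vertices are {b, c, j, l}.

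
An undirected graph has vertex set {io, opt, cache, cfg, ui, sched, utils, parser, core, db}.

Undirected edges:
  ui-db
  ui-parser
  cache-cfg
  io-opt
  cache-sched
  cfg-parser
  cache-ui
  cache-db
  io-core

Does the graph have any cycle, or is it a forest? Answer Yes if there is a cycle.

Yes

DFS, tracking each vertex's parent; an edge to a visited non-parent vertex closes a cycle.
Start from utils:
visit utils (parent –)
visit io (parent –)
  visit opt (parent io)
    opt–io: parent, skip
  visit core (parent io)
    core–io: parent, skip
visit cache (parent –)
  visit cfg (parent cache)
    visit parser (parent cfg)
      visit ui (parent parser)
        ui–parser: parent, skip
        ui–cache: cache visited and ≠ parent → cycle
Cycle: cache – cfg – parser – ui – cache.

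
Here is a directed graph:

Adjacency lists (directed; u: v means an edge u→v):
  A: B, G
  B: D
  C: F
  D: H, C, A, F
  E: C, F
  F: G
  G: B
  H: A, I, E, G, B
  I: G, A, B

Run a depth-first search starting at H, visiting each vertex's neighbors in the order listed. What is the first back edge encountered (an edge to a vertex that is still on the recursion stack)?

DFS from H (visiting each vertex's neighbors in the order listed); mark gray on enter, black on exit:
H gray
  A gray
    B gray
      D gray
        D→H: H is gray → back edge
First back edge: D → H.

D->H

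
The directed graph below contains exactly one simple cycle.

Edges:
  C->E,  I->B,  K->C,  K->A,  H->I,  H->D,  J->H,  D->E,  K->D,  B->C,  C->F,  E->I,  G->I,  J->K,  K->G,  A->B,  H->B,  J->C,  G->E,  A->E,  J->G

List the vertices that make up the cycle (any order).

B, C, E, I

DFS with gray/black marking from C:
C gray
  F gray
  F black
  E gray
    I gray
      B gray
        B→C: C is gray → back edge
Back edge closes the cycle C → E → I → B → C; its vertices are {B, C, E, I}.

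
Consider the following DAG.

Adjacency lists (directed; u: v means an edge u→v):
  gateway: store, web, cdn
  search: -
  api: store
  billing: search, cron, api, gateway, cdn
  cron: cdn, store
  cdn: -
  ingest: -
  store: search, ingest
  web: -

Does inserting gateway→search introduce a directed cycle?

Adding gateway→search creates a cycle iff search can already reach gateway.
Explore from search: no path reaches gateway. The graph stays acyclic.

No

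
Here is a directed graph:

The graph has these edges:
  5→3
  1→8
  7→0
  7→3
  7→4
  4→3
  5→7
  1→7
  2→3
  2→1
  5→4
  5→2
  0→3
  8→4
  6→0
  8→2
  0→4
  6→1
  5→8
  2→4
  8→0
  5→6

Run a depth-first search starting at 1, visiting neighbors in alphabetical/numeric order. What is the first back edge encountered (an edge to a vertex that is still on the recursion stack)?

2->1

DFS from 1 (visiting neighbors in alphabetical/numeric order); mark gray on enter, black on exit:
1 gray
  7 gray
    0 gray
      3 gray
      3 black
      4 gray
        4→3: 3 black — skip
      4 black
    0 black
    7→3: 3 black — skip
    7→4: 4 black — skip
  7 black
  8 gray
    8→0: 0 black — skip
    2 gray
      2→1: 1 is gray → back edge
First back edge: 2 → 1.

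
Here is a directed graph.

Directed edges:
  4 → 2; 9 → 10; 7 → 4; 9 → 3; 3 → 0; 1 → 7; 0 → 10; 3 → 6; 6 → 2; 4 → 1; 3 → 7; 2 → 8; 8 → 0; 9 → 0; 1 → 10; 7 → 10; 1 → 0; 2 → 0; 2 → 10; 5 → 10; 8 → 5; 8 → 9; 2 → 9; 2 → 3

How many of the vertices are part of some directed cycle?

8

A vertex is on a directed cycle iff it belongs to a strongly connected component of size ≥ 2 (or has a self-loop).
The vertices on cycles are {1, 2, 3, 4, 6, 7, 8, 9} — 8 in total.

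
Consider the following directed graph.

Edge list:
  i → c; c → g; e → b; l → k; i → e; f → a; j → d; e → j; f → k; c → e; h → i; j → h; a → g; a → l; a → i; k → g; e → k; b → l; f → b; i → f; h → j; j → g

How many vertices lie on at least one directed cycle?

A vertex is on a directed cycle iff it belongs to a strongly connected component of size ≥ 2 (or has a self-loop).
The vertices on cycles are {a, c, e, f, h, i, j} — 7 in total.

7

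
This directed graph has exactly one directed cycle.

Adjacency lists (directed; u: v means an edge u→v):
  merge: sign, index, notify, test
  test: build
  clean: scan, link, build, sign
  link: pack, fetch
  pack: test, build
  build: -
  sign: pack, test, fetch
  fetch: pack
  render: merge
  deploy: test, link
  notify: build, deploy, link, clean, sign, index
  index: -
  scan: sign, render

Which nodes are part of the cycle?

DFS with gray/black marking from scan:
scan gray
  sign gray
    pack gray
      test gray
        build gray
        build black
      test black
      pack→build: build black — skip
    pack black
    sign→test: test black — skip
    fetch gray
      fetch→pack: pack black — skip
    fetch black
  sign black
  render gray
    merge gray
      merge→sign: sign black — skip
      index gray
      index black
      notify gray
        notify→build: build black — skip
        deploy gray
          deploy→test: test black — skip
          link gray
            link→pack: pack black — skip
            link→fetch: fetch black — skip
          link black
        deploy black
        notify→link: link black — skip
        clean gray
          clean→scan: scan is gray → back edge
Back edge closes the cycle scan → render → merge → notify → clean → scan; its vertices are {scan, clean, merge, notify, render}.

scan, clean, merge, notify, render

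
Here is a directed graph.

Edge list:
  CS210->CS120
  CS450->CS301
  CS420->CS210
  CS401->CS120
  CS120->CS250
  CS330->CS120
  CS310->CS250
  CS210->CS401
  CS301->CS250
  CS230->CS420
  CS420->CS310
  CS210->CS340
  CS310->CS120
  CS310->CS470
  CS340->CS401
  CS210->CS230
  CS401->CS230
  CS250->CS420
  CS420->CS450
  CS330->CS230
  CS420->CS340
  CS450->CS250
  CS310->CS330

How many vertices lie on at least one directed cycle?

A vertex is on a directed cycle iff it belongs to a strongly connected component of size ≥ 2 (or has a self-loop).
The vertices on cycles are {CS120, CS210, CS230, CS250, CS301, CS310, CS330, CS340, CS401, CS420, CS450} — 11 in total.

11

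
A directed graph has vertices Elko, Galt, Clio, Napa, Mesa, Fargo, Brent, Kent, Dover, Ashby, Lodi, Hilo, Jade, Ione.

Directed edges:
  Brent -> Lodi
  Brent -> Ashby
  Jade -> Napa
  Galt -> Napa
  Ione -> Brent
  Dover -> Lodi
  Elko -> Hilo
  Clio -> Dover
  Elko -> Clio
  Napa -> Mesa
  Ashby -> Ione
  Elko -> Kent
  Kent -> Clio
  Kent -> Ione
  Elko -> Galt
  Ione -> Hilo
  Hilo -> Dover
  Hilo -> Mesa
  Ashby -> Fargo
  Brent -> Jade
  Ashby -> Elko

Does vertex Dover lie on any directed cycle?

Dover lies on a cycle iff there is a path from Dover back to itself.
Exploring from Dover, it never reaches itself; equivalently, its strongly connected component is a singleton.

No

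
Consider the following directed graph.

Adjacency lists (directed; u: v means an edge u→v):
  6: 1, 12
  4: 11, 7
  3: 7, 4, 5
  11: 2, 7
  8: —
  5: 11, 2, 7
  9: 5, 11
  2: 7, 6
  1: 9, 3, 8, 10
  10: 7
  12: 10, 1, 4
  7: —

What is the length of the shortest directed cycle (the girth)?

5

For each vertex v, BFS finds the shortest path from v back to v.
The shortest such closed walk is 6 → 12 → 4 → 11 → 2 → 6, length 5.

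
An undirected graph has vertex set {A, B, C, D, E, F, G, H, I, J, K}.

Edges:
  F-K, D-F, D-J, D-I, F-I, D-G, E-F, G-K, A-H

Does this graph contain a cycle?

DFS, tracking each vertex's parent; an edge to a visited non-parent vertex closes a cycle.
Start from G:
visit G (parent –)
  visit K (parent G)
    K–G: parent, skip
    visit F (parent K)
      visit E (parent F)
        E–F: parent, skip
      visit D (parent F)
        D–G: G visited and ≠ parent → cycle
Cycle: G – K – F – D – G.

Yes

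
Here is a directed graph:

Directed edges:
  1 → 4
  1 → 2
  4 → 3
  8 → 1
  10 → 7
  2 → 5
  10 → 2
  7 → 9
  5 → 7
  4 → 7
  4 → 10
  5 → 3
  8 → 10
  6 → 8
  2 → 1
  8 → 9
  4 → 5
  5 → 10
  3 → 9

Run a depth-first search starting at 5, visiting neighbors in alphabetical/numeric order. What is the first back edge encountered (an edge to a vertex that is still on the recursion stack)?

1->2

DFS from 5 (visiting neighbors in alphabetical/numeric order); mark gray on enter, black on exit:
5 gray
  3 gray
    9 gray
    9 black
  3 black
  7 gray
    7→9: 9 black — skip
  7 black
  10 gray
    2 gray
      1 gray
        1→2: 2 is gray → back edge
First back edge: 1 → 2.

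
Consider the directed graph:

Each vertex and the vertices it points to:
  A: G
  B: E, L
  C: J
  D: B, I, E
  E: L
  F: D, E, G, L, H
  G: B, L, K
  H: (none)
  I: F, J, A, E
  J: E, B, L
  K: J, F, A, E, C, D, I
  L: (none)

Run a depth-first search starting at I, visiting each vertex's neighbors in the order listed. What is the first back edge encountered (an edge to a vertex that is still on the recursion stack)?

D→I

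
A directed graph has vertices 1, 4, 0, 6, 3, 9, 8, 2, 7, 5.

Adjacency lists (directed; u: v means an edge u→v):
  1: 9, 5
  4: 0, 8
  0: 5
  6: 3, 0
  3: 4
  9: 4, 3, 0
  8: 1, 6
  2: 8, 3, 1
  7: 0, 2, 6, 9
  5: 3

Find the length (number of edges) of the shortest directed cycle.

For each vertex v, BFS finds the shortest path from v back to v.
The shortest such closed walk is 9 → 4 → 8 → 1 → 9, length 4.

4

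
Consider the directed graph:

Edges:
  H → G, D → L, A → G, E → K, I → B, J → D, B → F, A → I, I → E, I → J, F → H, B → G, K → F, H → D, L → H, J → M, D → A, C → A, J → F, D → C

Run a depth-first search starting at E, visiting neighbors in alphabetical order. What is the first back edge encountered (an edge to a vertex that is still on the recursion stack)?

DFS from E (visiting neighbors in alphabetical order); mark gray on enter, black on exit:
E gray
  K gray
    F gray
      H gray
        D gray
          A gray
            G gray
            G black
            I gray
              B gray
                B→F: F is gray → back edge
First back edge: B → F.

B->F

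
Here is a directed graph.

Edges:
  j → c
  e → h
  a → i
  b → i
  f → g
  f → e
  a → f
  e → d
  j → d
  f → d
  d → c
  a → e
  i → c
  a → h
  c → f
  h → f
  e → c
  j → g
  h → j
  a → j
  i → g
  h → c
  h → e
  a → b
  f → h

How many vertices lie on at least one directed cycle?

6

A vertex is on a directed cycle iff it belongs to a strongly connected component of size ≥ 2 (or has a self-loop).
The vertices on cycles are {c, d, e, f, h, j} — 6 in total.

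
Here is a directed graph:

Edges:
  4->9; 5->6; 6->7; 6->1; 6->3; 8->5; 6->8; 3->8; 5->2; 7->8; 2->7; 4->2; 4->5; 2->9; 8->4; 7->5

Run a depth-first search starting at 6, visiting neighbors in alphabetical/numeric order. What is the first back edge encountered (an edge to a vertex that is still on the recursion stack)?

5->2

DFS from 6 (visiting neighbors in alphabetical/numeric order); mark gray on enter, black on exit:
6 gray
  1 gray
  1 black
  3 gray
    8 gray
      4 gray
        2 gray
          7 gray
            5 gray
              5→2: 2 is gray → back edge
First back edge: 5 → 2.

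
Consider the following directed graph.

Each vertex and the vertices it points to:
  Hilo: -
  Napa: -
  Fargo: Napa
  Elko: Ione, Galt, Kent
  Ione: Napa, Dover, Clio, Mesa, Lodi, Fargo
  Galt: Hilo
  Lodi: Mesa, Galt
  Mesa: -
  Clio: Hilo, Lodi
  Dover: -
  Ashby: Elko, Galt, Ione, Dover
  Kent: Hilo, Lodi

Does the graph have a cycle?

DFS with white/gray/black marking, starting from Ione:
Ione gray
  Napa gray
  Napa black
  Dover gray
  Dover black
  Clio gray
    Hilo gray
    Hilo black
    Lodi gray
      Mesa gray
      Mesa black
      Galt gray
        Galt→Hilo: Hilo black — skip
      Galt black
    Lodi black
  Clio black
  Ione→Mesa: Mesa black — skip
  Ione→Lodi: Lodi black — skip
  Fargo gray
    Fargo→Napa: Napa black — skip
  Fargo black
Ione black
Elko gray
  Elko→Ione: Ione black — skip
  Elko→Galt: Galt black — skip
  Kent gray
    Kent→Hilo: Hilo black — skip
    Kent→Lodi: Lodi black — skip
  Kent black
Elko black
Ashby gray
  Ashby→Elko: Elko black — skip
  Ashby→Galt: Galt black — skip
  Ashby→Ione: Ione black — skip
  Ashby→Dover: Dover black — skip
Ashby black
Every edge goes to a white or black vertex — no back edge, so the graph is acyclic.

No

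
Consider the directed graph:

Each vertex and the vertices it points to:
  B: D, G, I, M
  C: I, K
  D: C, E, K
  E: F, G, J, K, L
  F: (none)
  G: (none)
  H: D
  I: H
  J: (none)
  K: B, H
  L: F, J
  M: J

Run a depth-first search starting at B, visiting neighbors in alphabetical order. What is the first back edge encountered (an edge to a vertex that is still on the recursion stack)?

H->D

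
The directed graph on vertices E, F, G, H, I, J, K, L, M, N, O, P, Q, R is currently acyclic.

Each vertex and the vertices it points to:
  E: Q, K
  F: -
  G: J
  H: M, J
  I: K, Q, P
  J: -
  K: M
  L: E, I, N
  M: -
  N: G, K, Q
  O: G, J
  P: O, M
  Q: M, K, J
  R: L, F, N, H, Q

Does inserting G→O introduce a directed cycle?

Adding G→O creates a cycle iff O can already reach G.
Path from O: O → G.
So O → … → G → O is a cycle.

Yes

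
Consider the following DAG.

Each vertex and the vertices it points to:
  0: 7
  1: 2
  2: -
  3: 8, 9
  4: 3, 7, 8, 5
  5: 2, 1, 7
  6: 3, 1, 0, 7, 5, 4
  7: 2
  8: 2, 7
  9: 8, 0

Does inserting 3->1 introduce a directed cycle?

No

Adding 3→1 creates a cycle iff 1 can already reach 3.
Explore from 1: no path reaches 3. The graph stays acyclic.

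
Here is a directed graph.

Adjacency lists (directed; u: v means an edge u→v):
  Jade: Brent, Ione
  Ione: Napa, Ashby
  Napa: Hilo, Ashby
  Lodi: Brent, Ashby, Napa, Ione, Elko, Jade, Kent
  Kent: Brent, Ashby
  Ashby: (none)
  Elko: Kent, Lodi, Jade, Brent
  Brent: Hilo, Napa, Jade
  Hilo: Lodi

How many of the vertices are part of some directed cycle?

8

A vertex is on a directed cycle iff it belongs to a strongly connected component of size ≥ 2 (or has a self-loop).
The vertices on cycles are {Elko, Hilo, Ione, Jade, Kent, Lodi, Napa, Brent} — 8 in total.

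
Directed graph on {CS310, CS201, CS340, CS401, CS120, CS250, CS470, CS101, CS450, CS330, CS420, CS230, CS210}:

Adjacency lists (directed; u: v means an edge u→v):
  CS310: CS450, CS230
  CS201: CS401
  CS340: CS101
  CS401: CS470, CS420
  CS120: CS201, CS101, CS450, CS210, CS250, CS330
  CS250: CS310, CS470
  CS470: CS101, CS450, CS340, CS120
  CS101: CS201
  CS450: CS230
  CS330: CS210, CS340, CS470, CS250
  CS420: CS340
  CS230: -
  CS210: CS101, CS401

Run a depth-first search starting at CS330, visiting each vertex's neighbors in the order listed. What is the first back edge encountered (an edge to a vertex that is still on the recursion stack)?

CS470->CS101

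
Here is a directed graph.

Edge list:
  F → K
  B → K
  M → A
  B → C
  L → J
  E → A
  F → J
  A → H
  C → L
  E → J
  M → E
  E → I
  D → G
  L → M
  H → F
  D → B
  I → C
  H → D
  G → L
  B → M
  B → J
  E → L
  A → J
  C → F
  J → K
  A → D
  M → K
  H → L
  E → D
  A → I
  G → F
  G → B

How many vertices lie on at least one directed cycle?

10

A vertex is on a directed cycle iff it belongs to a strongly connected component of size ≥ 2 (or has a self-loop).
The vertices on cycles are {A, B, C, D, E, G, H, I, L, M} — 10 in total.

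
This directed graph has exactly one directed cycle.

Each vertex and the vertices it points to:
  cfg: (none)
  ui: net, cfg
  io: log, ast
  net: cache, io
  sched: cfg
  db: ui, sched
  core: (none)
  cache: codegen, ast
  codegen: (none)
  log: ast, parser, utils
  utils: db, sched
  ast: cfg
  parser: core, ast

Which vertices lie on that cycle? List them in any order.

db, io, ui, log, net, utils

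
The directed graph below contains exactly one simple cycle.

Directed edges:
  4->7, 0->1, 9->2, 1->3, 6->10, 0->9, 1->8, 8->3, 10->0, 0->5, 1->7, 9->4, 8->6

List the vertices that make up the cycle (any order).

DFS with gray/black marking from 0:
0 gray
  1 gray
    8 gray
      3 gray
      3 black
      6 gray
        10 gray
          10→0: 0 is gray → back edge
Back edge closes the cycle 0 → 1 → 8 → 6 → 10 → 0; its vertices are {0, 1, 6, 8, 10}.

0, 1, 6, 8, 10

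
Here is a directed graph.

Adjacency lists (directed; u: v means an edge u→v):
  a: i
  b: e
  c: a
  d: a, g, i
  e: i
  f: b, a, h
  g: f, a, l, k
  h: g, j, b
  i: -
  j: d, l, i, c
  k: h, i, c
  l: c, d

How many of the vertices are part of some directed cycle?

7

A vertex is on a directed cycle iff it belongs to a strongly connected component of size ≥ 2 (or has a self-loop).
The vertices on cycles are {d, f, g, h, j, k, l} — 7 in total.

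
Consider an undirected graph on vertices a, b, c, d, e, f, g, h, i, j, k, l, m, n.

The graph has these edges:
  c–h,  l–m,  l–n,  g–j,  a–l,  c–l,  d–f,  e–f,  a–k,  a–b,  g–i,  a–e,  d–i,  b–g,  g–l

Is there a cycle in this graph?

Yes

DFS, tracking each vertex's parent; an edge to a visited non-parent vertex closes a cycle.
Start from l:
visit l (parent –)
  visit m (parent l)
    m–l: parent, skip
  visit a (parent l)
    visit k (parent a)
      k–a: parent, skip
    visit e (parent a)
      e–a: parent, skip
      visit f (parent e)
        visit d (parent f)
          d–f: parent, skip
          visit i (parent d)
            i–d: parent, skip
            visit g (parent i)
              g–l: l visited and ≠ parent → cycle
Cycle: l – a – e – f – d – i – g – l.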